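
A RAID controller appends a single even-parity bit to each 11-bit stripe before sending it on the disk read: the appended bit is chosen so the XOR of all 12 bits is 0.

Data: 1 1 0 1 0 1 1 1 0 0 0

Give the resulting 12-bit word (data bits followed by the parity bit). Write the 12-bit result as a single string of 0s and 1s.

110101110000

XOR of the 11 data bits: 1⊕1⊕0⊕1⊕0⊕1⊕1⊕1⊕0⊕0⊕0 = 0
Parity bit = 0 (so all 12 bits XOR to 0).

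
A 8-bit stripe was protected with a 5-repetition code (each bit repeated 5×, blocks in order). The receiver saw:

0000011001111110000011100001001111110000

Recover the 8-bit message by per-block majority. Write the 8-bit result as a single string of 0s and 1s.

Block 1 (00000): 0 ones → 0
Block 2 (11001): 3 ones → 1
Block 3 (11111): 5 ones → 1
Block 4 (00000): 0 ones → 0
Block 5 (11100): 3 ones → 1
Block 6 (00100): 1 one → 0
Block 7 (11111): 5 ones → 1
Block 8 (10000): 1 one → 0

01101010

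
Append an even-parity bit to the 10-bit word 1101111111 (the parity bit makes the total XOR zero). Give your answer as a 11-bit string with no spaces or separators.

11011111111

XOR of the 10 data bits: 1⊕1⊕0⊕1⊕1⊕1⊕1⊕1⊕1⊕1 = 1
Parity bit = 1 (so all 11 bits XOR to 0).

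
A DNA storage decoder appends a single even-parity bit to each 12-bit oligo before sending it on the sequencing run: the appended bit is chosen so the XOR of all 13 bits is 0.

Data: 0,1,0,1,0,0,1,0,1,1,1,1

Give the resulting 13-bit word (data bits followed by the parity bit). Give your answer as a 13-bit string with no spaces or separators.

XOR of the 12 data bits: 0⊕1⊕0⊕1⊕0⊕0⊕1⊕0⊕1⊕1⊕1⊕1 = 1
Parity bit = 1 (so all 13 bits XOR to 0).

0101001011111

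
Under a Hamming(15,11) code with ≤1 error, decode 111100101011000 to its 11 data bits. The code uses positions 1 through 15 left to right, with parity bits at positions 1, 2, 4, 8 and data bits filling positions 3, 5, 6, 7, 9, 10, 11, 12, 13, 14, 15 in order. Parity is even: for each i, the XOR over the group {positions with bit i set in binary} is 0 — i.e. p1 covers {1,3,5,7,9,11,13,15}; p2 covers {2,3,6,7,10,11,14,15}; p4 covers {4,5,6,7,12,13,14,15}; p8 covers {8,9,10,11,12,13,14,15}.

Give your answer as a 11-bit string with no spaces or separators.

10011011100

s1 (pos 1,3,5,7,9,11,13,15): 1⊕1⊕0⊕1⊕1⊕1⊕0⊕0 = 1
s2 (pos 2,3,6,7,10,11,14,15): 1⊕1⊕0⊕1⊕0⊕1⊕0⊕0 = 0
s4 (pos 4,5,6,7,12,13,14,15): 1⊕0⊕0⊕1⊕1⊕0⊕0⊕0 = 1
s8 (pos 8,9,10,11,12,13,14,15): 0⊕1⊕0⊕1⊕1⊕0⊕0⊕0 = 1
Syndrome s8…s1 = 1101 → error at position 13.
Flip position 13: 111100101011000 → 111100101011100
Read data bits from positions 3,5,6,7,9,10,11,12,13,14,15: 10011011100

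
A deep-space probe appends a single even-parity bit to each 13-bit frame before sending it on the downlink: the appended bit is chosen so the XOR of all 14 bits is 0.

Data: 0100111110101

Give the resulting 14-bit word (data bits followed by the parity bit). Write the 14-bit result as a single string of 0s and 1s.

XOR of the 13 data bits: 0⊕1⊕0⊕0⊕1⊕1⊕1⊕1⊕1⊕0⊕1⊕0⊕1 = 0
Parity bit = 0 (so all 14 bits XOR to 0).

01001111101010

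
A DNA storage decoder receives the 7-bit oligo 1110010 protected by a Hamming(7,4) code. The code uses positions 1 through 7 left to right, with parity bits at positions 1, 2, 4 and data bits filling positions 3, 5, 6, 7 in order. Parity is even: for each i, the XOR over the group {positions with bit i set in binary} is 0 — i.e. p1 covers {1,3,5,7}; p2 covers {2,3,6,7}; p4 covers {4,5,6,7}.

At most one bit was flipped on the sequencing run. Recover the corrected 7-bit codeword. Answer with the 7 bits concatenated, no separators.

1110000

s1 (pos 1,3,5,7): 1⊕1⊕0⊕0 = 0
s2 (pos 2,3,6,7): 1⊕1⊕1⊕0 = 1
s4 (pos 4,5,6,7): 0⊕0⊕1⊕0 = 1
Syndrome s4…s1 = 110 → error at position 6.
Flip position 6: 1110010 → 1110000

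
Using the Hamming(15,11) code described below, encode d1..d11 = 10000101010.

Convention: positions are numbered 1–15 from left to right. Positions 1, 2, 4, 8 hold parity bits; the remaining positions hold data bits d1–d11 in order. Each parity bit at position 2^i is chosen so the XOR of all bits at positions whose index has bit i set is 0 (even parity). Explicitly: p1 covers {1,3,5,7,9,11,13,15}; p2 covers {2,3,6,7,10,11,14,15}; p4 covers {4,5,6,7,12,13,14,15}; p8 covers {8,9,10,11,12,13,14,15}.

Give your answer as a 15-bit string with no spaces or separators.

111000010101010

Place data at non-parity positions: p1 p2 1 p4 0 0 0 p8 0 1 0 1 0 1 0
p1 (pos 1,3,5,7,9,11,13,15): XOR of data positions = 1⊕0⊕0⊕0⊕0⊕0⊕0 = 1
p2 (pos 2,3,6,7,10,11,14,15): XOR of data positions = 1⊕0⊕0⊕1⊕0⊕1⊕0 = 1
p4 (pos 4,5,6,7,12,13,14,15): XOR of data positions = 0⊕0⊕0⊕1⊕0⊕1⊕0 = 0
p8 (pos 8,9,10,11,12,13,14,15): XOR of data positions = 0⊕1⊕0⊕1⊕0⊕1⊕0 = 1
Codeword: 111000010101010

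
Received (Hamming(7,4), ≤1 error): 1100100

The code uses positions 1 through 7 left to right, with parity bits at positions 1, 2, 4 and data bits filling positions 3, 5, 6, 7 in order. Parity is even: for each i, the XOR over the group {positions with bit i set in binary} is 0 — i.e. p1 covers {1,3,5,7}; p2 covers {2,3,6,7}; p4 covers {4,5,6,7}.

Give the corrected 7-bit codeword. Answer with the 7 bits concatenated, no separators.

1100110

s1 (pos 1,3,5,7): 1⊕0⊕1⊕0 = 0
s2 (pos 2,3,6,7): 1⊕0⊕0⊕0 = 1
s4 (pos 4,5,6,7): 0⊕1⊕0⊕0 = 1
Syndrome s4…s1 = 110 → error at position 6.
Flip position 6: 1100100 → 1100110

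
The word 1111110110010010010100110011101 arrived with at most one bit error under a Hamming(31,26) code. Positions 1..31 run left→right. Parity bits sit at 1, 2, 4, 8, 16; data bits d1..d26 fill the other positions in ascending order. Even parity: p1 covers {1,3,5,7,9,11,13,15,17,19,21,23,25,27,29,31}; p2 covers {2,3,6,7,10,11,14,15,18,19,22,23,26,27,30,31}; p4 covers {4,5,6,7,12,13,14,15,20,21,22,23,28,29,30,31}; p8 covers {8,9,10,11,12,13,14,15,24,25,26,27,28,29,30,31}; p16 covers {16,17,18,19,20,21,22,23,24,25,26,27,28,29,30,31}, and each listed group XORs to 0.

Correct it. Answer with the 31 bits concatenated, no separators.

s1 (pos 1,3,5,7,9,11,13,15,17,19,21,23,25,27,29,31): 1⊕1⊕1⊕0⊕1⊕0⊕0⊕1⊕0⊕0⊕0⊕1⊕0⊕1⊕1⊕1 = 1
s2 (pos 2,3,6,7,10,11,14,15,18,19,22,23,26,27,30,31): 1⊕1⊕1⊕0⊕0⊕0⊕0⊕1⊕1⊕0⊕0⊕1⊕0⊕1⊕0⊕1 = 0
s4 (pos 4,5,6,7,12,13,14,15,20,21,22,23,28,29,30,31): 1⊕1⊕1⊕0⊕1⊕0⊕0⊕1⊕1⊕0⊕0⊕1⊕1⊕1⊕0⊕1 = 0
s8 (pos 8,9,10,11,12,13,14,15,24,25,26,27,28,29,30,31): 1⊕1⊕0⊕0⊕1⊕0⊕0⊕1⊕1⊕0⊕0⊕1⊕1⊕1⊕0⊕1 = 1
s16 (pos 16,17,18,19,20,21,22,23,24,25,26,27,28,29,30,31): 0⊕0⊕1⊕0⊕1⊕0⊕0⊕1⊕1⊕0⊕0⊕1⊕1⊕1⊕0⊕1 = 0
Syndrome s16…s1 = 01001 → error at position 9.
Flip position 9: 1111110110010010010100110011101 → 1111110100010010010100110011101

1111110100010010010100110011101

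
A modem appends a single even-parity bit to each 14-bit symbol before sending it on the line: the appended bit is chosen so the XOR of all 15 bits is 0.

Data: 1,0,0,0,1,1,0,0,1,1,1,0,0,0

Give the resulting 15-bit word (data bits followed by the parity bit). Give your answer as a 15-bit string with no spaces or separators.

100011001110000

XOR of the 14 data bits: 1⊕0⊕0⊕0⊕1⊕1⊕0⊕0⊕1⊕1⊕1⊕0⊕0⊕0 = 0
Parity bit = 0 (so all 15 bits XOR to 0).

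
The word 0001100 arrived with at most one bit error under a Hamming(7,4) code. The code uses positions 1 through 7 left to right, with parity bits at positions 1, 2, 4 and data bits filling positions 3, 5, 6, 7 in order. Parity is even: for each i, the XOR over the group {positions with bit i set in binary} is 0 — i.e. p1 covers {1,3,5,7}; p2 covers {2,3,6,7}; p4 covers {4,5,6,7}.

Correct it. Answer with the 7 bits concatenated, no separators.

1001100

s1 (pos 1,3,5,7): 0⊕0⊕1⊕0 = 1
s2 (pos 2,3,6,7): 0⊕0⊕0⊕0 = 0
s4 (pos 4,5,6,7): 1⊕1⊕0⊕0 = 0
Syndrome s4…s1 = 001 → error at position 1.
Flip position 1: 0001100 → 1001100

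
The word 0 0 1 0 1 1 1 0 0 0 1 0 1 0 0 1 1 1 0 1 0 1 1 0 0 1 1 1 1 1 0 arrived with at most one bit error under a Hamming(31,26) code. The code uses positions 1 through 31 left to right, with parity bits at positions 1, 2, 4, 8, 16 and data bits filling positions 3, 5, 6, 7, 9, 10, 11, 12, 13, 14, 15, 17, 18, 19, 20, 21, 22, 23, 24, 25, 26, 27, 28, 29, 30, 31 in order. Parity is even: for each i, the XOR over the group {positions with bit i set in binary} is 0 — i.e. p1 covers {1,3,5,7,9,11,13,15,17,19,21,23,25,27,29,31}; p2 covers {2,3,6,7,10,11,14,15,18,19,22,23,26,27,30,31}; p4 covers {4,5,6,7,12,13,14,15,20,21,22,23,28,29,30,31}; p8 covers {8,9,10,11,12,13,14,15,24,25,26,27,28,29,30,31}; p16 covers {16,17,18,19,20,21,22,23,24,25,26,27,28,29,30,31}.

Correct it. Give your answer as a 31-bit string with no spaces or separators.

s1 (pos 1,3,5,7,9,11,13,15,17,19,21,23,25,27,29,31): 0⊕1⊕1⊕1⊕0⊕1⊕1⊕0⊕1⊕0⊕0⊕1⊕0⊕1⊕1⊕0 = 1
s2 (pos 2,3,6,7,10,11,14,15,18,19,22,23,26,27,30,31): 0⊕1⊕1⊕1⊕0⊕1⊕0⊕0⊕1⊕0⊕1⊕1⊕1⊕1⊕1⊕0 = 0
s4 (pos 4,5,6,7,12,13,14,15,20,21,22,23,28,29,30,31): 0⊕1⊕1⊕1⊕0⊕1⊕0⊕0⊕1⊕0⊕1⊕1⊕1⊕1⊕1⊕0 = 0
s8 (pos 8,9,10,11,12,13,14,15,24,25,26,27,28,29,30,31): 0⊕0⊕0⊕1⊕0⊕1⊕0⊕0⊕0⊕0⊕1⊕1⊕1⊕1⊕1⊕0 = 1
s16 (pos 16,17,18,19,20,21,22,23,24,25,26,27,28,29,30,31): 1⊕1⊕1⊕0⊕1⊕0⊕1⊕1⊕0⊕0⊕1⊕1⊕1⊕1⊕1⊕0 = 1
Syndrome s16…s1 = 11001 → error at position 25.
Flip position 25: 0010111000101001110101100111110 → 0010111000101001110101101111110

0010111000101001110101101111110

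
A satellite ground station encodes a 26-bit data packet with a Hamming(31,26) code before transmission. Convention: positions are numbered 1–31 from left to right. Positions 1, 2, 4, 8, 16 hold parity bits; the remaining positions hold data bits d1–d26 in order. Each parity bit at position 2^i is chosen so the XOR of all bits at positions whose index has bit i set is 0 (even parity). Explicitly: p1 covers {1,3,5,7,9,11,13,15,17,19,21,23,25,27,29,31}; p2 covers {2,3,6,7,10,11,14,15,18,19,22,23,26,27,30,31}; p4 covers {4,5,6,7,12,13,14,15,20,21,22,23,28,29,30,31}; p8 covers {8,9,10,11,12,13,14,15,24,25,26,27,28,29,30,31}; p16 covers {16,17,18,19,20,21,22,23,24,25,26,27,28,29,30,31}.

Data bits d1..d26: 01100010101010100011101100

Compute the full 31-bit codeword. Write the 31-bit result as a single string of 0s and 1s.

Place data at non-parity positions: p1 p2 0 p4 1 1 0 p8 0 0 1 0 1 0 1 p16 0 1 0 1 0 0 0 1 1 1 0 1 1 0 0
p1 (pos 1,3,5,7,9,11,13,15,17,19,21,23,25,27,29,31): XOR of data positions = 0⊕1⊕0⊕0⊕1⊕1⊕1⊕0⊕0⊕0⊕0⊕1⊕0⊕1⊕0 = 0
p2 (pos 2,3,6,7,10,11,14,15,18,19,22,23,26,27,30,31): XOR of data positions = 0⊕1⊕0⊕0⊕1⊕0⊕1⊕1⊕0⊕0⊕0⊕1⊕0⊕0⊕0 = 1
p4 (pos 4,5,6,7,12,13,14,15,20,21,22,23,28,29,30,31): XOR of data positions = 1⊕1⊕0⊕0⊕1⊕0⊕1⊕1⊕0⊕0⊕0⊕1⊕1⊕0⊕0 = 1
p8 (pos 8,9,10,11,12,13,14,15,24,25,26,27,28,29,30,31): XOR of data positions = 0⊕0⊕1⊕0⊕1⊕0⊕1⊕1⊕1⊕1⊕0⊕1⊕1⊕0⊕0 = 0
p16 (pos 16,17,18,19,20,21,22,23,24,25,26,27,28,29,30,31): XOR of data positions = 0⊕1⊕0⊕1⊕0⊕0⊕0⊕1⊕1⊕1⊕0⊕1⊕1⊕0⊕0 = 1
Codeword: 0101110000101011010100011101100

0101110000101011010100011101100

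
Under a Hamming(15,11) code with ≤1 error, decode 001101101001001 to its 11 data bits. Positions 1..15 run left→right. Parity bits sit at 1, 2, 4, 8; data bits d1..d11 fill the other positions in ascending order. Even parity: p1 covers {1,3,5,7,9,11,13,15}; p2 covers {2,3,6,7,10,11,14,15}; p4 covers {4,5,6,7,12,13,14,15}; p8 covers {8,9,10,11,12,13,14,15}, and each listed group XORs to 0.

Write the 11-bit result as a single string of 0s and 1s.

s1 (pos 1,3,5,7,9,11,13,15): 0⊕1⊕0⊕1⊕1⊕0⊕0⊕1 = 0
s2 (pos 2,3,6,7,10,11,14,15): 0⊕1⊕1⊕1⊕0⊕0⊕0⊕1 = 0
s4 (pos 4,5,6,7,12,13,14,15): 1⊕0⊕1⊕1⊕1⊕0⊕0⊕1 = 1
s8 (pos 8,9,10,11,12,13,14,15): 0⊕1⊕0⊕0⊕1⊕0⊕0⊕1 = 1
Syndrome s8…s1 = 1100 → error at position 12.
Flip position 12: 001101101001001 → 001101101000001
Read data bits from positions 3,5,6,7,9,10,11,12,13,14,15: 10111000001

10111000001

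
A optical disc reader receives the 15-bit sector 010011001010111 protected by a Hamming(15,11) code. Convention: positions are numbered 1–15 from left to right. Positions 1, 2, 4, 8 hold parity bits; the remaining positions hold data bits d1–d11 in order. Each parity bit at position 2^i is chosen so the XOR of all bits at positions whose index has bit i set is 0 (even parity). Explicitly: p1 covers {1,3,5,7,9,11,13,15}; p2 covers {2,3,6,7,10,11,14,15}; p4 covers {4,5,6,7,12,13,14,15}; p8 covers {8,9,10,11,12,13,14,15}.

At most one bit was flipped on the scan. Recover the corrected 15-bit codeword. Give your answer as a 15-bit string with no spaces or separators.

010011001010110

s1 (pos 1,3,5,7,9,11,13,15): 0⊕0⊕1⊕0⊕1⊕1⊕1⊕1 = 1
s2 (pos 2,3,6,7,10,11,14,15): 1⊕0⊕1⊕0⊕0⊕1⊕1⊕1 = 1
s4 (pos 4,5,6,7,12,13,14,15): 0⊕1⊕1⊕0⊕0⊕1⊕1⊕1 = 1
s8 (pos 8,9,10,11,12,13,14,15): 0⊕1⊕0⊕1⊕0⊕1⊕1⊕1 = 1
Syndrome s8…s1 = 1111 → error at position 15.
Flip position 15: 010011001010111 → 010011001010110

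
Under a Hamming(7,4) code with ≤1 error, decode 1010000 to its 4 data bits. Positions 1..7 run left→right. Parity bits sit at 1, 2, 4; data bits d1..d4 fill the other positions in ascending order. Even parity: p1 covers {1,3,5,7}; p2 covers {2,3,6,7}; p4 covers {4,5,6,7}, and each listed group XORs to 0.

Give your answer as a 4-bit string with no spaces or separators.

1000

s1 (pos 1,3,5,7): 1⊕1⊕0⊕0 = 0
s2 (pos 2,3,6,7): 0⊕1⊕0⊕0 = 1
s4 (pos 4,5,6,7): 0⊕0⊕0⊕0 = 0
Syndrome s4…s1 = 010 → error at position 2.
Flip position 2: 1010000 → 1110000
Read data bits from positions 3,5,6,7: 1000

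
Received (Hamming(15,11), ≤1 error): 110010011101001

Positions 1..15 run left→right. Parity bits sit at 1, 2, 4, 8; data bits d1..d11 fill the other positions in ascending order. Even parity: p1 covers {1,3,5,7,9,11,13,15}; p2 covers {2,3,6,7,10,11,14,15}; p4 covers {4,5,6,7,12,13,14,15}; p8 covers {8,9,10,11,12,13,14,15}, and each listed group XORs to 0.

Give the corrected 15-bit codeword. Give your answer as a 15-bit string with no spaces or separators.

s1 (pos 1,3,5,7,9,11,13,15): 1⊕0⊕1⊕0⊕1⊕0⊕0⊕1 = 0
s2 (pos 2,3,6,7,10,11,14,15): 1⊕0⊕0⊕0⊕1⊕0⊕0⊕1 = 1
s4 (pos 4,5,6,7,12,13,14,15): 0⊕1⊕0⊕0⊕1⊕0⊕0⊕1 = 1
s8 (pos 8,9,10,11,12,13,14,15): 1⊕1⊕1⊕0⊕1⊕0⊕0⊕1 = 1
Syndrome s8…s1 = 1110 → error at position 14.
Flip position 14: 110010011101001 → 110010011101011

110010011101011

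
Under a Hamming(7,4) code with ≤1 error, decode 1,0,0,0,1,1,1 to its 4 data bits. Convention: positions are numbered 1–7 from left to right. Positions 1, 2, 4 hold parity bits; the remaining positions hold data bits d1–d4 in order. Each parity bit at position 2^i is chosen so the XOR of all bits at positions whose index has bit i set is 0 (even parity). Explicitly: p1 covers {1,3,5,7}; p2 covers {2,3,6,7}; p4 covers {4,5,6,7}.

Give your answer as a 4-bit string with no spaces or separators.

0011

s1 (pos 1,3,5,7): 1⊕0⊕1⊕1 = 1
s2 (pos 2,3,6,7): 0⊕0⊕1⊕1 = 0
s4 (pos 4,5,6,7): 0⊕1⊕1⊕1 = 1
Syndrome s4…s1 = 101 → error at position 5.
Flip position 5: 1000111 → 1000011
Read data bits from positions 3,5,6,7: 0011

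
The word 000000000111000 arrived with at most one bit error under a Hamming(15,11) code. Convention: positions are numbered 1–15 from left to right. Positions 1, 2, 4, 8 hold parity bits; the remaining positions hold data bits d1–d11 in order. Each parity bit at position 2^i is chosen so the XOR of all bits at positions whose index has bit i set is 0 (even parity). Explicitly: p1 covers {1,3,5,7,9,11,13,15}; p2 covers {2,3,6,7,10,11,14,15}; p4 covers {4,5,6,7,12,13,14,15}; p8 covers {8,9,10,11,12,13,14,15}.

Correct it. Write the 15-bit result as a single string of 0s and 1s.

s1 (pos 1,3,5,7,9,11,13,15): 0⊕0⊕0⊕0⊕0⊕1⊕0⊕0 = 1
s2 (pos 2,3,6,7,10,11,14,15): 0⊕0⊕0⊕0⊕1⊕1⊕0⊕0 = 0
s4 (pos 4,5,6,7,12,13,14,15): 0⊕0⊕0⊕0⊕1⊕0⊕0⊕0 = 1
s8 (pos 8,9,10,11,12,13,14,15): 0⊕0⊕1⊕1⊕1⊕0⊕0⊕0 = 1
Syndrome s8…s1 = 1101 → error at position 13.
Flip position 13: 000000000111000 → 000000000111100

000000000111100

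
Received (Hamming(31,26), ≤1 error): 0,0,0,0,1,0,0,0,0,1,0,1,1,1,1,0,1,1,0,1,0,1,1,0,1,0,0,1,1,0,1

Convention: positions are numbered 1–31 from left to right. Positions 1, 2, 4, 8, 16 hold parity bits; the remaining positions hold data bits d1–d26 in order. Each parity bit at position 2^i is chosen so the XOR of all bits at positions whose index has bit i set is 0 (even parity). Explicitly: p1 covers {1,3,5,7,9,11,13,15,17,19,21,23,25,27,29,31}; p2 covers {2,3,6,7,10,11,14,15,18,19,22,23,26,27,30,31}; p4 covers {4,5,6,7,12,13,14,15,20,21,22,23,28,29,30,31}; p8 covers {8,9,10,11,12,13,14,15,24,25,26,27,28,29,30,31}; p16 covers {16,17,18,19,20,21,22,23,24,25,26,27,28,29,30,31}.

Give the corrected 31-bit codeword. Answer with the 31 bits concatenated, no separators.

s1 (pos 1,3,5,7,9,11,13,15,17,19,21,23,25,27,29,31): 0⊕0⊕1⊕0⊕0⊕0⊕1⊕1⊕1⊕0⊕0⊕1⊕1⊕0⊕1⊕1 = 0
s2 (pos 2,3,6,7,10,11,14,15,18,19,22,23,26,27,30,31): 0⊕0⊕0⊕0⊕1⊕0⊕1⊕1⊕1⊕0⊕1⊕1⊕0⊕0⊕0⊕1 = 1
s4 (pos 4,5,6,7,12,13,14,15,20,21,22,23,28,29,30,31): 0⊕1⊕0⊕0⊕1⊕1⊕1⊕1⊕1⊕0⊕1⊕1⊕1⊕1⊕0⊕1 = 1
s8 (pos 8,9,10,11,12,13,14,15,24,25,26,27,28,29,30,31): 0⊕0⊕1⊕0⊕1⊕1⊕1⊕1⊕0⊕1⊕0⊕0⊕1⊕1⊕0⊕1 = 1
s16 (pos 16,17,18,19,20,21,22,23,24,25,26,27,28,29,30,31): 0⊕1⊕1⊕0⊕1⊕0⊕1⊕1⊕0⊕1⊕0⊕0⊕1⊕1⊕0⊕1 = 1
Syndrome s16…s1 = 11110 → error at position 30.
Flip position 30: 0000100001011110110101101001101 → 0000100001011110110101101001111

0000100001011110110101101001111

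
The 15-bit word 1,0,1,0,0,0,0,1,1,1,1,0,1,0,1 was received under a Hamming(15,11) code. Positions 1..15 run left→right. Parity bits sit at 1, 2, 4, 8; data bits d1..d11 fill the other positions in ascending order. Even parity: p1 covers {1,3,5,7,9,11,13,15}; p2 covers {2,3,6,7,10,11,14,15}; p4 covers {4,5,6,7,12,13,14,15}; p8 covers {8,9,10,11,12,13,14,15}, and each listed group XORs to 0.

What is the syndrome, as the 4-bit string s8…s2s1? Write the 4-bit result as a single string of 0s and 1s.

s1 (pos 1,3,5,7,9,11,13,15): 1⊕1⊕0⊕0⊕1⊕1⊕1⊕1 = 0
s2 (pos 2,3,6,7,10,11,14,15): 0⊕1⊕0⊕0⊕1⊕1⊕0⊕1 = 0
s4 (pos 4,5,6,7,12,13,14,15): 0⊕0⊕0⊕0⊕0⊕1⊕0⊕1 = 0
s8 (pos 8,9,10,11,12,13,14,15): 1⊕1⊕1⊕1⊕0⊕1⊕0⊕1 = 0
Syndrome s8…s1 = 0000 → no error.

0000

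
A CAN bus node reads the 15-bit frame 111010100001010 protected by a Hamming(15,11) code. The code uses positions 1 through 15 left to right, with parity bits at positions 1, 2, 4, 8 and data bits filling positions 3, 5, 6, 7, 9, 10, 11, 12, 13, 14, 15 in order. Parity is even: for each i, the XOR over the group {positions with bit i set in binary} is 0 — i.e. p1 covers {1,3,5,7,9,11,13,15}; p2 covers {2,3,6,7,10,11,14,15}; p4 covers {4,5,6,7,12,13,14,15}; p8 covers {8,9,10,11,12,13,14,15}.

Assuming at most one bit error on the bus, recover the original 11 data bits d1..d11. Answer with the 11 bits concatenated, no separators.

s1 (pos 1,3,5,7,9,11,13,15): 1⊕1⊕1⊕1⊕0⊕0⊕0⊕0 = 0
s2 (pos 2,3,6,7,10,11,14,15): 1⊕1⊕0⊕1⊕0⊕0⊕1⊕0 = 0
s4 (pos 4,5,6,7,12,13,14,15): 0⊕1⊕0⊕1⊕1⊕0⊕1⊕0 = 0
s8 (pos 8,9,10,11,12,13,14,15): 0⊕0⊕0⊕0⊕1⊕0⊕1⊕0 = 0
Syndrome s8…s1 = 0000 → no error.
Read data bits from positions 3,5,6,7,9,10,11,12,13,14,15: 11010001010

11010001010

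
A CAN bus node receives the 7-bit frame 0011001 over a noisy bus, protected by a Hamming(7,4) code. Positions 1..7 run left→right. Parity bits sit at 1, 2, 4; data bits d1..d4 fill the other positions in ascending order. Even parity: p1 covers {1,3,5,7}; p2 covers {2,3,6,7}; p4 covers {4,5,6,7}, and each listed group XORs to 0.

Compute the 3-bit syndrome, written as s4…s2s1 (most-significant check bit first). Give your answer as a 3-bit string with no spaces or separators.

s1 (pos 1,3,5,7): 0⊕1⊕0⊕1 = 0
s2 (pos 2,3,6,7): 0⊕1⊕0⊕1 = 0
s4 (pos 4,5,6,7): 1⊕0⊕0⊕1 = 0
Syndrome s4…s1 = 000 → no error.

000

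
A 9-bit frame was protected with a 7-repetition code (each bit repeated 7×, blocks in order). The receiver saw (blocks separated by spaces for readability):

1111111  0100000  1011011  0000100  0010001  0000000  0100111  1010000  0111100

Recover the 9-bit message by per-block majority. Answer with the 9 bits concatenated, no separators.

101000101

Block 1 (1111111): 7 ones → 1
Block 2 (0100000): 1 one → 0
Block 3 (1011011): 5 ones → 1
Block 4 (0000100): 1 one → 0
Block 5 (0010001): 2 ones → 0
Block 6 (0000000): 0 ones → 0
Block 7 (0100111): 4 ones → 1
Block 8 (1010000): 2 ones → 0
Block 9 (0111100): 4 ones → 1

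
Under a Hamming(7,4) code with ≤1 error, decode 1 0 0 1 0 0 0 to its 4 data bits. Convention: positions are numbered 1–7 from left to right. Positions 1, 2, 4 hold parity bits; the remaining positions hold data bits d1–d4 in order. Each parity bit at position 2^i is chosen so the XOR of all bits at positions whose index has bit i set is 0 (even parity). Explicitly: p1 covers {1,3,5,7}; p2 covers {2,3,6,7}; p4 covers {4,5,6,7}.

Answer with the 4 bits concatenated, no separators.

0100

s1 (pos 1,3,5,7): 1⊕0⊕0⊕0 = 1
s2 (pos 2,3,6,7): 0⊕0⊕0⊕0 = 0
s4 (pos 4,5,6,7): 1⊕0⊕0⊕0 = 1
Syndrome s4…s1 = 101 → error at position 5.
Flip position 5: 1001000 → 1001100
Read data bits from positions 3,5,6,7: 0100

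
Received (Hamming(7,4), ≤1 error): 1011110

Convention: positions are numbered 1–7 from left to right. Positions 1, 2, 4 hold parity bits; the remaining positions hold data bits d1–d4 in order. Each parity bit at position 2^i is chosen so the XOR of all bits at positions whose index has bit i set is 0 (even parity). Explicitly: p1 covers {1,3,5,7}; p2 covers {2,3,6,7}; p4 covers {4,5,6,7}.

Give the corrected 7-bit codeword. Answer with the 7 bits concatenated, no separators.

1011010

s1 (pos 1,3,5,7): 1⊕1⊕1⊕0 = 1
s2 (pos 2,3,6,7): 0⊕1⊕1⊕0 = 0
s4 (pos 4,5,6,7): 1⊕1⊕1⊕0 = 1
Syndrome s4…s1 = 101 → error at position 5.
Flip position 5: 1011110 → 1011010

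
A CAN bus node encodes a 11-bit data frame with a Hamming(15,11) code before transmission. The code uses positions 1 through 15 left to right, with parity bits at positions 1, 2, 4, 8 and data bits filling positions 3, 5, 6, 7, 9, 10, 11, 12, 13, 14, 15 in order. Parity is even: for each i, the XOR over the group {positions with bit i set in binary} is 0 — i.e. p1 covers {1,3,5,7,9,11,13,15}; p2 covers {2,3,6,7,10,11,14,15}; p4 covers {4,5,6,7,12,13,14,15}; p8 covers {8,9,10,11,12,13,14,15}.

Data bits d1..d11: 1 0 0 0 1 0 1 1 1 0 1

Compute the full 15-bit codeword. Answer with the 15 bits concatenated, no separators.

Place data at non-parity positions: p1 p2 1 p4 0 0 0 p8 1 0 1 1 1 0 1
p1 (pos 1,3,5,7,9,11,13,15): XOR of data positions = 1⊕0⊕0⊕1⊕1⊕1⊕1 = 1
p2 (pos 2,3,6,7,10,11,14,15): XOR of data positions = 1⊕0⊕0⊕0⊕1⊕0⊕1 = 1
p4 (pos 4,5,6,7,12,13,14,15): XOR of data positions = 0⊕0⊕0⊕1⊕1⊕0⊕1 = 1
p8 (pos 8,9,10,11,12,13,14,15): XOR of data positions = 1⊕0⊕1⊕1⊕1⊕0⊕1 = 1
Codeword: 111100011011101

111100011011101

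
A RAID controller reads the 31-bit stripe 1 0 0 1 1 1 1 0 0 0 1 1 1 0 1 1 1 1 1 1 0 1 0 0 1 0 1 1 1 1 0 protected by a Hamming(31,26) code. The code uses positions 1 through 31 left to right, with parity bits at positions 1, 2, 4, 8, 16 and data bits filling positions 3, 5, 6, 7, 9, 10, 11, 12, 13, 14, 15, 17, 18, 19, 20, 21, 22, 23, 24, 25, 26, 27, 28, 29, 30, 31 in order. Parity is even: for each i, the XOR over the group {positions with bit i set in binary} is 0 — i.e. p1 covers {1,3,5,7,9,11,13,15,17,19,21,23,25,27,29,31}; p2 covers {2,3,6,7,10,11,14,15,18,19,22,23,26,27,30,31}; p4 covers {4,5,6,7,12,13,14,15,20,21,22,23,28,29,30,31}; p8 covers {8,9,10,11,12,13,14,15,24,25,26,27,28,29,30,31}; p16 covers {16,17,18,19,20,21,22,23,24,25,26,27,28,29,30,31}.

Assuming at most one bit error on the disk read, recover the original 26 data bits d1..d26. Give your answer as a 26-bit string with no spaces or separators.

01110011101111101001001110

s1 (pos 1,3,5,7,9,11,13,15,17,19,21,23,25,27,29,31): 1⊕0⊕1⊕1⊕0⊕1⊕1⊕1⊕1⊕1⊕0⊕0⊕1⊕1⊕1⊕0 = 1
s2 (pos 2,3,6,7,10,11,14,15,18,19,22,23,26,27,30,31): 0⊕0⊕1⊕1⊕0⊕1⊕0⊕1⊕1⊕1⊕1⊕0⊕0⊕1⊕1⊕0 = 1
s4 (pos 4,5,6,7,12,13,14,15,20,21,22,23,28,29,30,31): 1⊕1⊕1⊕1⊕1⊕1⊕0⊕1⊕1⊕0⊕1⊕0⊕1⊕1⊕1⊕0 = 0
s8 (pos 8,9,10,11,12,13,14,15,24,25,26,27,28,29,30,31): 0⊕0⊕0⊕1⊕1⊕1⊕0⊕1⊕0⊕1⊕0⊕1⊕1⊕1⊕1⊕0 = 1
s16 (pos 16,17,18,19,20,21,22,23,24,25,26,27,28,29,30,31): 1⊕1⊕1⊕1⊕1⊕0⊕1⊕0⊕0⊕1⊕0⊕1⊕1⊕1⊕1⊕0 = 1
Syndrome s16…s1 = 11011 → error at position 27.
Flip position 27: 1001111000111011111101001011110 → 1001111000111011111101001001110
Read data bits from positions 3,5,6,7,9,10,11,12,13,14,15,17,18,19,20,21,22,23,24,25,26,27,28,29,30,31: 01110011101111101001001110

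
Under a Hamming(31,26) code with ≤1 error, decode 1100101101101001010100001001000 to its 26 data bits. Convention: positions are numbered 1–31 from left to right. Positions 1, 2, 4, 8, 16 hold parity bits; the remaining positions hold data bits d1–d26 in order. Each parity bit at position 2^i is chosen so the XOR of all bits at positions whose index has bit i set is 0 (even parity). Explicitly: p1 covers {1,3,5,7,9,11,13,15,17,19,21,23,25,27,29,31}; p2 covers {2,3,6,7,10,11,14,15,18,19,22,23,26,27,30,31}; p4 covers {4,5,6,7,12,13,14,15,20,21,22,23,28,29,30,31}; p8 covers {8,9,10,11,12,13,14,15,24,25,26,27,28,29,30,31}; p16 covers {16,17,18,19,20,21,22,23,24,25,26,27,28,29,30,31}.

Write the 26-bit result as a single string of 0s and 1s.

s1 (pos 1,3,5,7,9,11,13,15,17,19,21,23,25,27,29,31): 1⊕0⊕1⊕1⊕0⊕1⊕1⊕0⊕0⊕0⊕0⊕0⊕1⊕0⊕0⊕0 = 0
s2 (pos 2,3,6,7,10,11,14,15,18,19,22,23,26,27,30,31): 1⊕0⊕0⊕1⊕1⊕1⊕0⊕0⊕1⊕0⊕0⊕0⊕0⊕0⊕0⊕0 = 1
s4 (pos 4,5,6,7,12,13,14,15,20,21,22,23,28,29,30,31): 0⊕1⊕0⊕1⊕0⊕1⊕0⊕0⊕1⊕0⊕0⊕0⊕1⊕0⊕0⊕0 = 1
s8 (pos 8,9,10,11,12,13,14,15,24,25,26,27,28,29,30,31): 1⊕0⊕1⊕1⊕0⊕1⊕0⊕0⊕0⊕1⊕0⊕0⊕1⊕0⊕0⊕0 = 0
s16 (pos 16,17,18,19,20,21,22,23,24,25,26,27,28,29,30,31): 1⊕0⊕1⊕0⊕1⊕0⊕0⊕0⊕0⊕1⊕0⊕0⊕1⊕0⊕0⊕0 = 1
Syndrome s16…s1 = 10110 → error at position 22.
Flip position 22: 1100101101101001010100001001000 → 1100101101101001010101001001000
Read data bits from positions 3,5,6,7,9,10,11,12,13,14,15,17,18,19,20,21,22,23,24,25,26,27,28,29,30,31: 01010110100010101001001000

01010110100010101001001000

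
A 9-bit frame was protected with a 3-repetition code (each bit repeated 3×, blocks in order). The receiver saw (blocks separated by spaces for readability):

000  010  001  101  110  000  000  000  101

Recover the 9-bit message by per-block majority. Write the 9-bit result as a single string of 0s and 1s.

Block 1 (000): 0 ones → 0
Block 2 (010): 1 one → 0
Block 3 (001): 1 one → 0
Block 4 (101): 2 ones → 1
Block 5 (110): 2 ones → 1
Block 6 (000): 0 ones → 0
Block 7 (000): 0 ones → 0
Block 8 (000): 0 ones → 0
Block 9 (101): 2 ones → 1

000110001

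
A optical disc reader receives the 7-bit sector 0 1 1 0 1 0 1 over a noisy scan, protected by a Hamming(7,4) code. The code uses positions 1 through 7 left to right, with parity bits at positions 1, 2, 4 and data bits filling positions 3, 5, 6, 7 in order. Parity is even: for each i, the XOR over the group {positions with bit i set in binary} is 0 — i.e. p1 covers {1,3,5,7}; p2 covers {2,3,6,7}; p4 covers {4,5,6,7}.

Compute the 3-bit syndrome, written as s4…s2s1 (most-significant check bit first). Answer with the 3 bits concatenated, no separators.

011

s1 (pos 1,3,5,7): 0⊕1⊕1⊕1 = 1
s2 (pos 2,3,6,7): 1⊕1⊕0⊕1 = 1
s4 (pos 4,5,6,7): 0⊕1⊕0⊕1 = 0
Syndrome s4…s1 = 011 → error at position 3.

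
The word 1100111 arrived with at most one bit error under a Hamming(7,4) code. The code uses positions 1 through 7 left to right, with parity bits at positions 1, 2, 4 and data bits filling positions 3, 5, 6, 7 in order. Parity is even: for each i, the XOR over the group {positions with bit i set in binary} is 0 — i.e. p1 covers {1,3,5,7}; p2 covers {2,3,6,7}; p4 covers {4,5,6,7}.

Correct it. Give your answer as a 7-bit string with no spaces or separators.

1100110

s1 (pos 1,3,5,7): 1⊕0⊕1⊕1 = 1
s2 (pos 2,3,6,7): 1⊕0⊕1⊕1 = 1
s4 (pos 4,5,6,7): 0⊕1⊕1⊕1 = 1
Syndrome s4…s1 = 111 → error at position 7.
Flip position 7: 1100111 → 1100110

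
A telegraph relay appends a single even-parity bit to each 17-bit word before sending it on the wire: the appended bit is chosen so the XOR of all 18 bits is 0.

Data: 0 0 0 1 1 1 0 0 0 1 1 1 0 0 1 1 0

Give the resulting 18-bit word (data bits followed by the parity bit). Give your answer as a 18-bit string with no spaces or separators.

000111000111001100

XOR of the 17 data bits: 0⊕0⊕0⊕1⊕1⊕1⊕0⊕0⊕0⊕1⊕1⊕1⊕0⊕0⊕1⊕1⊕0 = 0
Parity bit = 0 (so all 18 bits XOR to 0).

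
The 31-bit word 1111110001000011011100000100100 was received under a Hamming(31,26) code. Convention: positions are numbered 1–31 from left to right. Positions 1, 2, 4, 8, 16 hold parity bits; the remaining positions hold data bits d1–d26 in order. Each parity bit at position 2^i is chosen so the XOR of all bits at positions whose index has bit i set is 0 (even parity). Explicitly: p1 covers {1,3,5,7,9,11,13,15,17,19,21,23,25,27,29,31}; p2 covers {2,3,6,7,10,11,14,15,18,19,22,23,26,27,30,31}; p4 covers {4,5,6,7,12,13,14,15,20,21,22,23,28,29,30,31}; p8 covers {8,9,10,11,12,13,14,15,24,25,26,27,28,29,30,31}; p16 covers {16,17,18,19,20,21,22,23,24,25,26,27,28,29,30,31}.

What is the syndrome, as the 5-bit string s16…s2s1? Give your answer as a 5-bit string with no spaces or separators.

s1 (pos 1,3,5,7,9,11,13,15,17,19,21,23,25,27,29,31): 1⊕1⊕1⊕0⊕0⊕0⊕0⊕1⊕0⊕1⊕0⊕0⊕0⊕0⊕1⊕0 = 0
s2 (pos 2,3,6,7,10,11,14,15,18,19,22,23,26,27,30,31): 1⊕1⊕1⊕0⊕1⊕0⊕0⊕1⊕1⊕1⊕0⊕0⊕1⊕0⊕0⊕0 = 0
s4 (pos 4,5,6,7,12,13,14,15,20,21,22,23,28,29,30,31): 1⊕1⊕1⊕0⊕0⊕0⊕0⊕1⊕1⊕0⊕0⊕0⊕0⊕1⊕0⊕0 = 0
s8 (pos 8,9,10,11,12,13,14,15,24,25,26,27,28,29,30,31): 0⊕0⊕1⊕0⊕0⊕0⊕0⊕1⊕0⊕0⊕1⊕0⊕0⊕1⊕0⊕0 = 0
s16 (pos 16,17,18,19,20,21,22,23,24,25,26,27,28,29,30,31): 1⊕0⊕1⊕1⊕1⊕0⊕0⊕0⊕0⊕0⊕1⊕0⊕0⊕1⊕0⊕0 = 0
Syndrome s16…s1 = 00000 → no error.

00000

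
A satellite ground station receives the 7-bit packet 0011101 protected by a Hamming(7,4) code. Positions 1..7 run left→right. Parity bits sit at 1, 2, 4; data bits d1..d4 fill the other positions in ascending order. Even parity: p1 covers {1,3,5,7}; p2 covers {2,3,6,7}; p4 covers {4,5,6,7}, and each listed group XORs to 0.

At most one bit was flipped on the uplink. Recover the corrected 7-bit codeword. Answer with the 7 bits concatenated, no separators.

0011001

s1 (pos 1,3,5,7): 0⊕1⊕1⊕1 = 1
s2 (pos 2,3,6,7): 0⊕1⊕0⊕1 = 0
s4 (pos 4,5,6,7): 1⊕1⊕0⊕1 = 1
Syndrome s4…s1 = 101 → error at position 5.
Flip position 5: 0011101 → 0011001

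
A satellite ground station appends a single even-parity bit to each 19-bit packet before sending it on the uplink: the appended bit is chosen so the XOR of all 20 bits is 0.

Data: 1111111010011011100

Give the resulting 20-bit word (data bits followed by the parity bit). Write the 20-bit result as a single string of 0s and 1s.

11111110100110111001

XOR of the 19 data bits: 1⊕1⊕1⊕1⊕1⊕1⊕1⊕0⊕1⊕0⊕0⊕1⊕1⊕0⊕1⊕1⊕1⊕0⊕0 = 1
Parity bit = 1 (so all 20 bits XOR to 0).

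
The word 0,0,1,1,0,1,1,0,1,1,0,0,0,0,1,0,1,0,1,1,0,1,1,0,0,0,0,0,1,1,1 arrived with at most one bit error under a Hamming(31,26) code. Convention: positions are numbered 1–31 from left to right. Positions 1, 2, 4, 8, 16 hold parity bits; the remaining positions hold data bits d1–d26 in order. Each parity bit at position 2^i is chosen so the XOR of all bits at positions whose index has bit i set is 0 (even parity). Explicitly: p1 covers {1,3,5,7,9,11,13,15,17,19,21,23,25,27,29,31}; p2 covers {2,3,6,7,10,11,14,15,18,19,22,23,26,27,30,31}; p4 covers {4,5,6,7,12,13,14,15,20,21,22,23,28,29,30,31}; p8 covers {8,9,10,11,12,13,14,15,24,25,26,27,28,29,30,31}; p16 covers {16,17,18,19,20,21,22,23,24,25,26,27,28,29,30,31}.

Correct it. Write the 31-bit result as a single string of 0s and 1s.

s1 (pos 1,3,5,7,9,11,13,15,17,19,21,23,25,27,29,31): 0⊕1⊕0⊕1⊕1⊕0⊕0⊕1⊕1⊕1⊕0⊕1⊕0⊕0⊕1⊕1 = 1
s2 (pos 2,3,6,7,10,11,14,15,18,19,22,23,26,27,30,31): 0⊕1⊕1⊕1⊕1⊕0⊕0⊕1⊕0⊕1⊕1⊕1⊕0⊕0⊕1⊕1 = 0
s4 (pos 4,5,6,7,12,13,14,15,20,21,22,23,28,29,30,31): 1⊕0⊕1⊕1⊕0⊕0⊕0⊕1⊕1⊕0⊕1⊕1⊕0⊕1⊕1⊕1 = 0
s8 (pos 8,9,10,11,12,13,14,15,24,25,26,27,28,29,30,31): 0⊕1⊕1⊕0⊕0⊕0⊕0⊕1⊕0⊕0⊕0⊕0⊕0⊕1⊕1⊕1 = 0
s16 (pos 16,17,18,19,20,21,22,23,24,25,26,27,28,29,30,31): 0⊕1⊕0⊕1⊕1⊕0⊕1⊕1⊕0⊕0⊕0⊕0⊕0⊕1⊕1⊕1 = 0
Syndrome s16…s1 = 00001 → error at position 1.
Flip position 1: 0011011011000010101101100000111 → 1011011011000010101101100000111

1011011011000010101101100000111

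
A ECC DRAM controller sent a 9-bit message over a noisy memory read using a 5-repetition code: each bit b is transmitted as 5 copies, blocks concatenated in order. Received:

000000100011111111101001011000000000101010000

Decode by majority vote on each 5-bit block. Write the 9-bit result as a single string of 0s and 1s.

Block 1 (00000): 0 ones → 0
Block 2 (01000): 1 one → 0
Block 3 (11111): 5 ones → 1
Block 4 (11110): 4 ones → 1
Block 5 (10010): 2 ones → 0
Block 6 (11000): 2 ones → 0
Block 7 (00000): 0 ones → 0
Block 8 (01010): 2 ones → 0
Block 9 (10000): 1 one → 0

001100000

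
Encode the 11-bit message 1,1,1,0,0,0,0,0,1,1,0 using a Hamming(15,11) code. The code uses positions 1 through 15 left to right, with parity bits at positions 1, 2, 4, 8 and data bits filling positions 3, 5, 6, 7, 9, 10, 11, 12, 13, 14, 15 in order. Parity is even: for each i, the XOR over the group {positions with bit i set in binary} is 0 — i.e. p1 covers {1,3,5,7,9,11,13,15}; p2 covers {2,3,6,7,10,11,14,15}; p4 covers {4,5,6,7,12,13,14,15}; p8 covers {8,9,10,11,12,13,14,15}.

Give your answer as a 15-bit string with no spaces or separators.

111011000000110

Place data at non-parity positions: p1 p2 1 p4 1 1 0 p8 0 0 0 0 1 1 0
p1 (pos 1,3,5,7,9,11,13,15): XOR of data positions = 1⊕1⊕0⊕0⊕0⊕1⊕0 = 1
p2 (pos 2,3,6,7,10,11,14,15): XOR of data positions = 1⊕1⊕0⊕0⊕0⊕1⊕0 = 1
p4 (pos 4,5,6,7,12,13,14,15): XOR of data positions = 1⊕1⊕0⊕0⊕1⊕1⊕0 = 0
p8 (pos 8,9,10,11,12,13,14,15): XOR of data positions = 0⊕0⊕0⊕0⊕1⊕1⊕0 = 0
Codeword: 111011000000110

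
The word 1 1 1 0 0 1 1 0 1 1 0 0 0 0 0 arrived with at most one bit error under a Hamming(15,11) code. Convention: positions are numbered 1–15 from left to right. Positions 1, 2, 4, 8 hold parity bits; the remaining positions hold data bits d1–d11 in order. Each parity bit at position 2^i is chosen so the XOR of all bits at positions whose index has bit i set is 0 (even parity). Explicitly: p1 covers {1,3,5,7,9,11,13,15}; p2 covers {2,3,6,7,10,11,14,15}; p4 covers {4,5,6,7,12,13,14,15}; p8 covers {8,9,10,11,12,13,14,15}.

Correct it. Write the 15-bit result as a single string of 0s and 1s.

101001101100000

s1 (pos 1,3,5,7,9,11,13,15): 1⊕1⊕0⊕1⊕1⊕0⊕0⊕0 = 0
s2 (pos 2,3,6,7,10,11,14,15): 1⊕1⊕1⊕1⊕1⊕0⊕0⊕0 = 1
s4 (pos 4,5,6,7,12,13,14,15): 0⊕0⊕1⊕1⊕0⊕0⊕0⊕0 = 0
s8 (pos 8,9,10,11,12,13,14,15): 0⊕1⊕1⊕0⊕0⊕0⊕0⊕0 = 0
Syndrome s8…s1 = 0010 → error at position 2.
Flip position 2: 111001101100000 → 101001101100000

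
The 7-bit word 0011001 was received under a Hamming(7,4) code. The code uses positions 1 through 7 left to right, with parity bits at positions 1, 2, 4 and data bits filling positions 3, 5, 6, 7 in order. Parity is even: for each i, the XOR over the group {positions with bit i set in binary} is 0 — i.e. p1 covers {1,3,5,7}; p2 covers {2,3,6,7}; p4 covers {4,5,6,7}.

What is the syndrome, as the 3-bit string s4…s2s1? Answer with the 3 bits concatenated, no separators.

000

s1 (pos 1,3,5,7): 0⊕1⊕0⊕1 = 0
s2 (pos 2,3,6,7): 0⊕1⊕0⊕1 = 0
s4 (pos 4,5,6,7): 1⊕0⊕0⊕1 = 0
Syndrome s4…s1 = 000 → no error.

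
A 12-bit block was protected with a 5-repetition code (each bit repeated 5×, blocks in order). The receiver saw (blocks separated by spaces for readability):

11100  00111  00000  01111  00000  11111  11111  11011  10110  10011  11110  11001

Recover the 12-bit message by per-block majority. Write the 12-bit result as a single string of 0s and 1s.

110101111111

Block 1 (11100): 3 ones → 1
Block 2 (00111): 3 ones → 1
Block 3 (00000): 0 ones → 0
Block 4 (01111): 4 ones → 1
Block 5 (00000): 0 ones → 0
Block 6 (11111): 5 ones → 1
Block 7 (11111): 5 ones → 1
Block 8 (11011): 4 ones → 1
Block 9 (10110): 3 ones → 1
Block 10 (10011): 3 ones → 1
Block 11 (11110): 4 ones → 1
Block 12 (11001): 3 ones → 1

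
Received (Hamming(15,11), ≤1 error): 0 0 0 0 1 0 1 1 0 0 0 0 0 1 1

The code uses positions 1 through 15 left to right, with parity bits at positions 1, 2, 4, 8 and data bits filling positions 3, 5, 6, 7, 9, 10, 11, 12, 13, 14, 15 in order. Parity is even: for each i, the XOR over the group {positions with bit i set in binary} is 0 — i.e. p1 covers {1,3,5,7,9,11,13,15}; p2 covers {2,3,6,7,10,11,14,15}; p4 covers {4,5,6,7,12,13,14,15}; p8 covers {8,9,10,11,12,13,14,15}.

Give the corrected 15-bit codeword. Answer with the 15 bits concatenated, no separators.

s1 (pos 1,3,5,7,9,11,13,15): 0⊕0⊕1⊕1⊕0⊕0⊕0⊕1 = 1
s2 (pos 2,3,6,7,10,11,14,15): 0⊕0⊕0⊕1⊕0⊕0⊕1⊕1 = 1
s4 (pos 4,5,6,7,12,13,14,15): 0⊕1⊕0⊕1⊕0⊕0⊕1⊕1 = 0
s8 (pos 8,9,10,11,12,13,14,15): 1⊕0⊕0⊕0⊕0⊕0⊕1⊕1 = 1
Syndrome s8…s1 = 1011 → error at position 11.
Flip position 11: 000010110000011 → 000010110010011

000010110010011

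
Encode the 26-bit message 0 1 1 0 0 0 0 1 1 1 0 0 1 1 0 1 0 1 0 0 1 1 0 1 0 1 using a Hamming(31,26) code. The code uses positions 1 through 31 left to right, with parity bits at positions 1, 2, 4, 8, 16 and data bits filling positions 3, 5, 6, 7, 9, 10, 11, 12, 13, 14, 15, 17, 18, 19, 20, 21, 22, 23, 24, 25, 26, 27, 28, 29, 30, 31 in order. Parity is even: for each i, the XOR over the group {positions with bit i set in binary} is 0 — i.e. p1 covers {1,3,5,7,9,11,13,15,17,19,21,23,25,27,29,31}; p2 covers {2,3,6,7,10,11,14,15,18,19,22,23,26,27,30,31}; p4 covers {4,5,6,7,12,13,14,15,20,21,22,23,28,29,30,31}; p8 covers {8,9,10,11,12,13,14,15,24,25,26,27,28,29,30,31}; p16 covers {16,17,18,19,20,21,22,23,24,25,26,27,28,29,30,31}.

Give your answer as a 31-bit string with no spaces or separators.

0001110100011100011010100110101

Place data at non-parity positions: p1 p2 0 p4 1 1 0 p8 0 0 0 1 1 1 0 p16 0 1 1 0 1 0 1 0 0 1 1 0 1 0 1
p1 (pos 1,3,5,7,9,11,13,15,17,19,21,23,25,27,29,31): XOR of data positions = 0⊕1⊕0⊕0⊕0⊕1⊕0⊕0⊕1⊕1⊕1⊕0⊕1⊕1⊕1 = 0
p2 (pos 2,3,6,7,10,11,14,15,18,19,22,23,26,27,30,31): XOR of data positions = 0⊕1⊕0⊕0⊕0⊕1⊕0⊕1⊕1⊕0⊕1⊕1⊕1⊕0⊕1 = 0
p4 (pos 4,5,6,7,12,13,14,15,20,21,22,23,28,29,30,31): XOR of data positions = 1⊕1⊕0⊕1⊕1⊕1⊕0⊕0⊕1⊕0⊕1⊕0⊕1⊕0⊕1 = 1
p8 (pos 8,9,10,11,12,13,14,15,24,25,26,27,28,29,30,31): XOR of data positions = 0⊕0⊕0⊕1⊕1⊕1⊕0⊕0⊕0⊕1⊕1⊕0⊕1⊕0⊕1 = 1
p16 (pos 16,17,18,19,20,21,22,23,24,25,26,27,28,29,30,31): XOR of data positions = 0⊕1⊕1⊕0⊕1⊕0⊕1⊕0⊕0⊕1⊕1⊕0⊕1⊕0⊕1 = 0
Codeword: 0001110100011100011010100110101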